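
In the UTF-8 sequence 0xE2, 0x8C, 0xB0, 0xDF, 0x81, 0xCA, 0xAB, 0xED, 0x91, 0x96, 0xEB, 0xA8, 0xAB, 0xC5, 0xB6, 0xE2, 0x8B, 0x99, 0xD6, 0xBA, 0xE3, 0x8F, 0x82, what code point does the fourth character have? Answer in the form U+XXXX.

U+D456

Offset 0: leading byte 0xE2 = 11100010 → 3-byte char #1 = E2 8C B0.
Offset 3: leading byte 0xDF = 11011111 → 2-byte char #2 = DF 81.
Offset 5: leading byte 0xCA = 11001010 → 2-byte char #3 = CA AB.
Offset 7: leading byte 0xED = 11101101 → 3-byte char #4 = ED 91 96.
Leading byte 0xED = 11101101 matches 1110xxxx → 3-byte sequence.
Byte 1: 0xED = 11101101, payload 1101 (4 bits).
Byte 2: 0x91 = 10010001 (10xxxxxx ✓), payload 010001.
Byte 3: 0x96 = 10010110 (10xxxxxx ✓), payload 010110.
Concatenate: 1101010001010110 = 0xD456 (16 bits → U+D456).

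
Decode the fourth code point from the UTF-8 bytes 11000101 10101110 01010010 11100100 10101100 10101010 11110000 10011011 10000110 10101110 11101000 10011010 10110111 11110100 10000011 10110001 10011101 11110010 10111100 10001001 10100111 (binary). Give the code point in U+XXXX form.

U+1B1AE

Offset 0: leading byte 0xC5 = 11000101 → 2-byte char #1 = C5 AE.
Offset 2: leading byte 0x52 = 01010010 → 1-byte char #2 = 52.
Offset 3: leading byte 0xE4 = 11100100 → 3-byte char #3 = E4 AC AA.
Offset 6: leading byte 0xF0 = 11110000 → 4-byte char #4 = F0 9B 86 AE.
Leading byte 0xF0 = 11110000 matches 11110xxx → 4-byte sequence.
Byte 1: 0xF0 = 11110000, payload 000 (3 bits).
Byte 2: 0x9B = 10011011 (10xxxxxx ✓), payload 011011.
Byte 3: 0x86 = 10000110 (10xxxxxx ✓), payload 000110.
Byte 4: 0xAE = 10101110 (10xxxxxx ✓), payload 101110.
Concatenate: 000011011000110101110 = 0x1B1AE (21 bits → U+1B1AE).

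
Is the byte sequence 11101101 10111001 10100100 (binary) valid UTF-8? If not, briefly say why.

invalid (encodes a surrogate (U+D800–U+DFFF))

Structurally a 3-byte sequence; payload = 0xDE64.
But 0xDE64 is in U+D800–U+DFFF, the surrogate range. Surrogates are not Unicode scalar values and are forbidden in UTF-8.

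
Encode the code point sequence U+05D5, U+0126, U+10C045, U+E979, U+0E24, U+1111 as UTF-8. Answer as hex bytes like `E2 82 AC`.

U+05D5: 2-byte form → D7 95.
U+0126: 2-byte form → C4 A6.
U+10C045: 4-byte form → F4 8C 81 85.
U+E979: 3-byte form → EE A5 B9.
U+0E24: 3-byte form → E0 B8 A4.
U+1111: 3-byte form → E1 84 91.
Concatenated (17 bytes): D7 95 C4 A6 F4 8C 81 85 EE A5 B9 E0 B8 A4 E1 84 91.

D7 95 C4 A6 F4 8C 81 85 EE A5 B9 E0 B8 A4 E1 84 91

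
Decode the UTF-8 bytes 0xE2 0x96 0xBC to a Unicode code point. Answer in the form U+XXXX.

Leading byte 0xE2 = 11100010 matches 1110xxxx → 3-byte sequence.
Byte 1: 0xE2 = 11100010, payload 0010 (4 bits).
Byte 2: 0x96 = 10010110 (10xxxxxx ✓), payload 010110.
Byte 3: 0xBC = 10111100 (10xxxxxx ✓), payload 111100.
Concatenate: 0010010110111100 = 0x25BC (16 bits → U+25BC).

U+25BC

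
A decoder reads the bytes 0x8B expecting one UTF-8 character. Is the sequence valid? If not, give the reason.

invalid (continuation byte with no leading byte)

Byte 0x8B = 10001011 has the form 10xxxxxx — a continuation byte — but there is no preceding leading byte.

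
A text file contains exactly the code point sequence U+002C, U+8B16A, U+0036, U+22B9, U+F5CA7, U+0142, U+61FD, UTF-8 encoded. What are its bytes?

U+002C: 1-byte form → 2C.
U+8B16A: 4-byte form → F2 8B 85 AA.
U+0036: 1-byte form → 36.
U+22B9: 3-byte form → E2 8A B9.
U+F5CA7: 4-byte form → F3 B5 B2 A7.
U+0142: 2-byte form → C5 82.
U+61FD: 3-byte form → E6 87 BD.
Concatenated (18 bytes): 2C F2 8B 85 AA 36 E2 8A B9 F3 B5 B2 A7 C5 82 E6 87 BD.

2C F2 8B 85 AA 36 E2 8A B9 F3 B5 B2 A7 C5 82 E6 87 BD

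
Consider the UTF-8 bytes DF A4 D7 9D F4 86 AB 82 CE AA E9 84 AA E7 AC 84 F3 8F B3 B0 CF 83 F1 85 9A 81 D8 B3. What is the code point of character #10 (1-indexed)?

Offset 0: leading byte 0xDF = 11011111 → 2-byte char #1 = DF A4.
Offset 2: leading byte 0xD7 = 11010111 → 2-byte char #2 = D7 9D.
Offset 4: leading byte 0xF4 = 11110100 → 4-byte char #3 = F4 86 AB 82.
Offset 8: leading byte 0xCE = 11001110 → 2-byte char #4 = CE AA.
Offset 10: leading byte 0xE9 = 11101001 → 3-byte char #5 = E9 84 AA.
Offset 13: leading byte 0xE7 = 11100111 → 3-byte char #6 = E7 AC 84.
Offset 16: leading byte 0xF3 = 11110011 → 4-byte char #7 = F3 8F B3 B0.
Offset 20: leading byte 0xCF = 11001111 → 2-byte char #8 = CF 83.
Offset 22: leading byte 0xF1 = 11110001 → 4-byte char #9 = F1 85 9A 81.
Offset 26: leading byte 0xD8 = 11011000 → 2-byte char #10 = D8 B3.
Leading byte 0xD8 = 11011000 matches 110xxxxx → 2-byte sequence.
Byte 1: 0xD8 = 11011000, payload 11000 (5 bits).
Byte 2: 0xB3 = 10110011 (10xxxxxx ✓), payload 110011.
Concatenate: 11000110011 = 0x633 (11 bits → U+0633).

U+0633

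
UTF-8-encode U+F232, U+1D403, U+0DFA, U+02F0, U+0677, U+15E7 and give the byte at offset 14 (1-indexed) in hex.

1-indexed offset 14 is 0-indexed offset 13.
U+F232 → 3-byte form EF 88 B2 at offsets 0–2.
U+1D403 → 4-byte form F0 9D 90 83 at offsets 3–6.
U+0DFA → 3-byte form E0 B7 BA at offsets 7–9.
U+02F0 → 2-byte form CB B0 at offsets 10–11.
U+0677 → 2-byte form D9 B7 at offsets 12–13.
Offset 13 falls in char 5's range; it's byte 2 of D9 B7 = 0xB7.

0xB7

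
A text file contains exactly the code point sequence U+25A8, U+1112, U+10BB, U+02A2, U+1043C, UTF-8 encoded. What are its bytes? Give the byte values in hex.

E2 96 A8 E1 84 92 E1 82 BB CA A2 F0 90 90 BC

U+25A8: 3-byte form → E2 96 A8.
U+1112: 3-byte form → E1 84 92.
U+10BB: 3-byte form → E1 82 BB.
U+02A2: 2-byte form → CA A2.
U+1043C: 4-byte form → F0 90 90 BC.
Concatenated (15 bytes): E2 96 A8 E1 84 92 E1 82 BB CA A2 F0 90 90 BC.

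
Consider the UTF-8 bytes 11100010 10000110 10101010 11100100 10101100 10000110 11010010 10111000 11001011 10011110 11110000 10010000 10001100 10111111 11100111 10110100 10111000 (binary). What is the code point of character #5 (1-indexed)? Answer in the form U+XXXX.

Offset 0: leading byte 0xE2 = 11100010 → 3-byte char #1 = E2 86 AA.
Offset 3: leading byte 0xE4 = 11100100 → 3-byte char #2 = E4 AC 86.
Offset 6: leading byte 0xD2 = 11010010 → 2-byte char #3 = D2 B8.
Offset 8: leading byte 0xCB = 11001011 → 2-byte char #4 = CB 9E.
Offset 10: leading byte 0xF0 = 11110000 → 4-byte char #5 = F0 90 8C BF.
Leading byte 0xF0 = 11110000 matches 11110xxx → 4-byte sequence.
Byte 1: 0xF0 = 11110000, payload 000 (3 bits).
Byte 2: 0x90 = 10010000 (10xxxxxx ✓), payload 010000.
Byte 3: 0x8C = 10001100 (10xxxxxx ✓), payload 001100.
Byte 4: 0xBF = 10111111 (10xxxxxx ✓), payload 111111.
Concatenate: 000010000001100111111 = 0x1033F (21 bits → U+1033F).

U+1033F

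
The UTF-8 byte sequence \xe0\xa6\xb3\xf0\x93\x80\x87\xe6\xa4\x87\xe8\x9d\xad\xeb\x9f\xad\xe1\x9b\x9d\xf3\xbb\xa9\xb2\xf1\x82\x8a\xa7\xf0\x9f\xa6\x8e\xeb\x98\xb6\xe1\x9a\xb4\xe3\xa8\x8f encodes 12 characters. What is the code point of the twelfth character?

Offset 0: leading byte 0xE0 = 11100000 → 3-byte char #1 = E0 A6 B3.
Offset 3: leading byte 0xF0 = 11110000 → 4-byte char #2 = F0 93 80 87.
Offset 7: leading byte 0xE6 = 11100110 → 3-byte char #3 = E6 A4 87.
Offset 10: leading byte 0xE8 = 11101000 → 3-byte char #4 = E8 9D AD.
Offset 13: leading byte 0xEB = 11101011 → 3-byte char #5 = EB 9F AD.
Offset 16: leading byte 0xE1 = 11100001 → 3-byte char #6 = E1 9B 9D.
Offset 19: leading byte 0xF3 = 11110011 → 4-byte char #7 = F3 BB A9 B2.
Offset 23: leading byte 0xF1 = 11110001 → 4-byte char #8 = F1 82 8A A7.
Offset 27: leading byte 0xF0 = 11110000 → 4-byte char #9 = F0 9F A6 8E.
Offset 31: leading byte 0xEB = 11101011 → 3-byte char #10 = EB 98 B6.
Offset 34: leading byte 0xE1 = 11100001 → 3-byte char #11 = E1 9A B4.
Offset 37: leading byte 0xE3 = 11100011 → 3-byte char #12 = E3 A8 8F.
Leading byte 0xE3 = 11100011 matches 1110xxxx → 3-byte sequence.
Byte 1: 0xE3 = 11100011, payload 0011 (4 bits).
Byte 2: 0xA8 = 10101000 (10xxxxxx ✓), payload 101000.
Byte 3: 0x8F = 10001111 (10xxxxxx ✓), payload 001111.
Concatenate: 0011101000001111 = 0x3A0F (16 bits → U+3A0F).

U+3A0F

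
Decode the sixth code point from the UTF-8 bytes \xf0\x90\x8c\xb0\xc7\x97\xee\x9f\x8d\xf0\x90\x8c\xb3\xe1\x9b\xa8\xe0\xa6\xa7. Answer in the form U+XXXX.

Offset 0: leading byte 0xF0 = 11110000 → 4-byte char #1 = F0 90 8C B0.
Offset 4: leading byte 0xC7 = 11000111 → 2-byte char #2 = C7 97.
Offset 6: leading byte 0xEE = 11101110 → 3-byte char #3 = EE 9F 8D.
Offset 9: leading byte 0xF0 = 11110000 → 4-byte char #4 = F0 90 8C B3.
Offset 13: leading byte 0xE1 = 11100001 → 3-byte char #5 = E1 9B A8.
Offset 16: leading byte 0xE0 = 11100000 → 3-byte char #6 = E0 A6 A7.
Leading byte 0xE0 = 11100000 matches 1110xxxx → 3-byte sequence.
Byte 1: 0xE0 = 11100000, payload 0000 (4 bits).
Byte 2: 0xA6 = 10100110 (10xxxxxx ✓), payload 100110.
Byte 3: 0xA7 = 10100111 (10xxxxxx ✓), payload 100111.
Concatenate: 0000100110100111 = 0x9A7 (16 bits → U+09A7).

U+09A7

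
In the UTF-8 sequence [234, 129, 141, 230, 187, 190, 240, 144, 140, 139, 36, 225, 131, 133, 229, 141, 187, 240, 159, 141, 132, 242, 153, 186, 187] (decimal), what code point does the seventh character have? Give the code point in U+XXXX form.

Offset 0: leading byte 0xEA = 11101010 → 3-byte char #1 = EA 81 8D.
Offset 3: leading byte 0xE6 = 11100110 → 3-byte char #2 = E6 BB BE.
Offset 6: leading byte 0xF0 = 11110000 → 4-byte char #3 = F0 90 8C 8B.
Offset 10: leading byte 0x24 = 00100100 → 1-byte char #4 = 24.
Offset 11: leading byte 0xE1 = 11100001 → 3-byte char #5 = E1 83 85.
Offset 14: leading byte 0xE5 = 11100101 → 3-byte char #6 = E5 8D BB.
Offset 17: leading byte 0xF0 = 11110000 → 4-byte char #7 = F0 9F 8D 84.
Leading byte 0xF0 = 11110000 matches 11110xxx → 4-byte sequence.
Byte 1: 0xF0 = 11110000, payload 000 (3 bits).
Byte 2: 0x9F = 10011111 (10xxxxxx ✓), payload 011111.
Byte 3: 0x8D = 10001101 (10xxxxxx ✓), payload 001101.
Byte 4: 0x84 = 10000100 (10xxxxxx ✓), payload 000100.
Concatenate: 000011111001101000100 = 0x1F344 (21 bits → U+1F344).

U+1F344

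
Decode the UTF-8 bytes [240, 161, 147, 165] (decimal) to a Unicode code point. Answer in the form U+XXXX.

Leading byte 0xF0 = 11110000 matches 11110xxx → 4-byte sequence.
Byte 1: 0xF0 = 11110000, payload 000 (3 bits).
Byte 2: 0xA1 = 10100001 (10xxxxxx ✓), payload 100001.
Byte 3: 0x93 = 10010011 (10xxxxxx ✓), payload 010011.
Byte 4: 0xA5 = 10100101 (10xxxxxx ✓), payload 100101.
Concatenate: 000100001010011100101 = 0x214E5 (21 bits → U+214E5).

U+214E5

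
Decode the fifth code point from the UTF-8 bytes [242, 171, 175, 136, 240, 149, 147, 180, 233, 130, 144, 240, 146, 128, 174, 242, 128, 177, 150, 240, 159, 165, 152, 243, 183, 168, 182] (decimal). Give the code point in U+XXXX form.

U+80C56

Offset 0: leading byte 0xF2 = 11110010 → 4-byte char #1 = F2 AB AF 88.
Offset 4: leading byte 0xF0 = 11110000 → 4-byte char #2 = F0 95 93 B4.
Offset 8: leading byte 0xE9 = 11101001 → 3-byte char #3 = E9 82 90.
Offset 11: leading byte 0xF0 = 11110000 → 4-byte char #4 = F0 92 80 AE.
Offset 15: leading byte 0xF2 = 11110010 → 4-byte char #5 = F2 80 B1 96.
Leading byte 0xF2 = 11110010 matches 11110xxx → 4-byte sequence.
Byte 1: 0xF2 = 11110010, payload 010 (3 bits).
Byte 2: 0x80 = 10000000 (10xxxxxx ✓), payload 000000.
Byte 3: 0xB1 = 10110001 (10xxxxxx ✓), payload 110001.
Byte 4: 0x96 = 10010110 (10xxxxxx ✓), payload 010110.
Concatenate: 010000000110001010110 = 0x80C56 (21 bits → U+80C56).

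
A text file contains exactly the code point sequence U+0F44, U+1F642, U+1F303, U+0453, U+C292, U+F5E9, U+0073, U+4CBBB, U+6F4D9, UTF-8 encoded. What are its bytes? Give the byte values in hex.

U+0F44: 3-byte form → E0 BD 84.
U+1F642: 4-byte form → F0 9F 99 82.
U+1F303: 4-byte form → F0 9F 8C 83.
U+0453: 2-byte form → D1 93.
U+C292: 3-byte form → EC 8A 92.
U+F5E9: 3-byte form → EF 97 A9.
U+0073: 1-byte form → 73.
U+4CBBB: 4-byte form → F1 8C AE BB.
U+6F4D9: 4-byte form → F1 AF 93 99.
Concatenated (28 bytes): E0 BD 84 F0 9F 99 82 F0 9F 8C 83 D1 93 EC 8A 92 EF 97 A9 73 F1 8C AE BB F1 AF 93 99.

E0 BD 84 F0 9F 99 82 F0 9F 8C 83 D1 93 EC 8A 92 EF 97 A9 73 F1 8C AE BB F1 AF 93 99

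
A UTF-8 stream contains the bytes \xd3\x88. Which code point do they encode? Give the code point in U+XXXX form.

Leading byte 0xD3 = 11010011 matches 110xxxxx → 2-byte sequence.
Byte 1: 0xD3 = 11010011, payload 10011 (5 bits).
Byte 2: 0x88 = 10001000 (10xxxxxx ✓), payload 001000.
Concatenate: 10011001000 = 0x4C8 (11 bits → U+04C8).

U+04C8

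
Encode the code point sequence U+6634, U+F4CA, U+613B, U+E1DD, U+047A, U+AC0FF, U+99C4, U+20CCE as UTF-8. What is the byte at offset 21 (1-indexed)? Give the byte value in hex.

1-indexed offset 21 is 0-indexed offset 20.
U+6634 → 3-byte form E6 98 B4 at offsets 0–2.
U+F4CA → 3-byte form EF 93 8A at offsets 3–5.
U+613B → 3-byte form E6 84 BB at offsets 6–8.
U+E1DD → 3-byte form EE 87 9D at offsets 9–11.
U+047A → 2-byte form D1 BA at offsets 12–13.
U+AC0FF → 4-byte form F2 AC 83 BF at offsets 14–17.
U+99C4 → 3-byte form E9 A7 84 at offsets 18–20.
Offset 20 falls in char 7's range; it's byte 3 of E9 A7 84 = 0x84.

0x84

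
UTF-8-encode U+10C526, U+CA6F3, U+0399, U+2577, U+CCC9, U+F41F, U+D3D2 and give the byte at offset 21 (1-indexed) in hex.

0x8F

1-indexed offset 21 is 0-indexed offset 20.
U+10C526 → 4-byte form F4 8C 94 A6 at offsets 0–3.
U+CA6F3 → 4-byte form F3 8A 9B B3 at offsets 4–7.
U+0399 → 2-byte form CE 99 at offsets 8–9.
U+2577 → 3-byte form E2 95 B7 at offsets 10–12.
U+CCC9 → 3-byte form EC B3 89 at offsets 13–15.
U+F41F → 3-byte form EF 90 9F at offsets 16–18.
U+D3D2 → 3-byte form ED 8F 92 at offsets 19–21.
Offset 20 falls in char 7's range; it's byte 2 of ED 8F 92 = 0x8F.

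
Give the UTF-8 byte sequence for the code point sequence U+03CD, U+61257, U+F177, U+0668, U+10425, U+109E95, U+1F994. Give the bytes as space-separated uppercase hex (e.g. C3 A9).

CF 8D F1 A1 89 97 EF 85 B7 D9 A8 F0 90 90 A5 F4 89 BA 95 F0 9F A6 94

U+03CD: 2-byte form → CF 8D.
U+61257: 4-byte form → F1 A1 89 97.
U+F177: 3-byte form → EF 85 B7.
U+0668: 2-byte form → D9 A8.
U+10425: 4-byte form → F0 90 90 A5.
U+109E95: 4-byte form → F4 89 BA 95.
U+1F994: 4-byte form → F0 9F A6 94.
Concatenated (23 bytes): CF 8D F1 A1 89 97 EF 85 B7 D9 A8 F0 90 90 A5 F4 89 BA 95 F0 9F A6 94.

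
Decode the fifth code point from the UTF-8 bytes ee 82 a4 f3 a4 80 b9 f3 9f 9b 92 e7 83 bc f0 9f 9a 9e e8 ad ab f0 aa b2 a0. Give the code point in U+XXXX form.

Offset 0: leading byte 0xEE = 11101110 → 3-byte char #1 = EE 82 A4.
Offset 3: leading byte 0xF3 = 11110011 → 4-byte char #2 = F3 A4 80 B9.
Offset 7: leading byte 0xF3 = 11110011 → 4-byte char #3 = F3 9F 9B 92.
Offset 11: leading byte 0xE7 = 11100111 → 3-byte char #4 = E7 83 BC.
Offset 14: leading byte 0xF0 = 11110000 → 4-byte char #5 = F0 9F 9A 9E.
Leading byte 0xF0 = 11110000 matches 11110xxx → 4-byte sequence.
Byte 1: 0xF0 = 11110000, payload 000 (3 bits).
Byte 2: 0x9F = 10011111 (10xxxxxx ✓), payload 011111.
Byte 3: 0x9A = 10011010 (10xxxxxx ✓), payload 011010.
Byte 4: 0x9E = 10011110 (10xxxxxx ✓), payload 011110.
Concatenate: 000011111011010011110 = 0x1F69E (21 bits → U+1F69E).

U+1F69E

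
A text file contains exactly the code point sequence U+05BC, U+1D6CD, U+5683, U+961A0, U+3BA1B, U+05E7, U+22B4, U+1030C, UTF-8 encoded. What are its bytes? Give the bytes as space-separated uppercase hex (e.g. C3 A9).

D6 BC F0 9D 9B 8D E5 9A 83 F2 96 86 A0 F0 BB A8 9B D7 A7 E2 8A B4 F0 90 8C 8C

U+05BC: 2-byte form → D6 BC.
U+1D6CD: 4-byte form → F0 9D 9B 8D.
U+5683: 3-byte form → E5 9A 83.
U+961A0: 4-byte form → F2 96 86 A0.
U+3BA1B: 4-byte form → F0 BB A8 9B.
U+05E7: 2-byte form → D7 A7.
U+22B4: 3-byte form → E2 8A B4.
U+1030C: 4-byte form → F0 90 8C 8C.
Concatenated (26 bytes): D6 BC F0 9D 9B 8D E5 9A 83 F2 96 86 A0 F0 BB A8 9B D7 A7 E2 8A B4 F0 90 8C 8C.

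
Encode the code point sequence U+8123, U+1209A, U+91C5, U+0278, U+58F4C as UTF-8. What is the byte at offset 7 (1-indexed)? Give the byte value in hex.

0x9A

1-indexed offset 7 is 0-indexed offset 6.
U+8123 → 3-byte form E8 84 A3 at offsets 0–2.
U+1209A → 4-byte form F0 92 82 9A at offsets 3–6.
Offset 6 falls in char 2's range; it's byte 4 of F0 92 82 9A = 0x9A.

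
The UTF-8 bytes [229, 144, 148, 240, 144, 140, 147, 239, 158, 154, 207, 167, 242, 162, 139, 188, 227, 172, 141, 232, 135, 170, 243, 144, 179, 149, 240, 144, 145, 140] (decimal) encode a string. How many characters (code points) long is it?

9

Byte at offset 0: 0xE5 = 11100101 → 3-byte char (#1). Advance 3.
Byte at offset 3: 0xF0 = 11110000 → 4-byte char (#2). Advance 4.
Byte at offset 7: 0xEF = 11101111 → 3-byte char (#3). Advance 3.
Byte at offset 10: 0xCF = 11001111 → 2-byte char (#4). Advance 2.
Byte at offset 12: 0xF2 = 11110010 → 4-byte char (#5). Advance 4.
Byte at offset 16: 0xE3 = 11100011 → 3-byte char (#6). Advance 3.
Byte at offset 19: 0xE8 = 11101000 → 3-byte char (#7). Advance 3.
Byte at offset 22: 0xF3 = 11110011 → 4-byte char (#8). Advance 4.
Byte at offset 26: 0xF0 = 11110000 → 4-byte char (#9). Advance 4.
Reached end at offset 30 after 9 code points.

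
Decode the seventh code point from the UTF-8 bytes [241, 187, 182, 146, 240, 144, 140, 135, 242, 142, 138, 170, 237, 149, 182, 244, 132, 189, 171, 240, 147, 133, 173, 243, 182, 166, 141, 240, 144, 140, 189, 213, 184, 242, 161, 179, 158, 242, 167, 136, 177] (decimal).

Offset 0: leading byte 0xF1 = 11110001 → 4-byte char #1 = F1 BB B6 92.
Offset 4: leading byte 0xF0 = 11110000 → 4-byte char #2 = F0 90 8C 87.
Offset 8: leading byte 0xF2 = 11110010 → 4-byte char #3 = F2 8E 8A AA.
Offset 12: leading byte 0xED = 11101101 → 3-byte char #4 = ED 95 B6.
Offset 15: leading byte 0xF4 = 11110100 → 4-byte char #5 = F4 84 BD AB.
Offset 19: leading byte 0xF0 = 11110000 → 4-byte char #6 = F0 93 85 AD.
Offset 23: leading byte 0xF3 = 11110011 → 4-byte char #7 = F3 B6 A6 8D.
Leading byte 0xF3 = 11110011 matches 11110xxx → 4-byte sequence.
Byte 1: 0xF3 = 11110011, payload 011 (3 bits).
Byte 2: 0xB6 = 10110110 (10xxxxxx ✓), payload 110110.
Byte 3: 0xA6 = 10100110 (10xxxxxx ✓), payload 100110.
Byte 4: 0x8D = 10001101 (10xxxxxx ✓), payload 001101.
Concatenate: 011110110100110001101 = 0xF698D (21 bits → U+F698D).

U+F698D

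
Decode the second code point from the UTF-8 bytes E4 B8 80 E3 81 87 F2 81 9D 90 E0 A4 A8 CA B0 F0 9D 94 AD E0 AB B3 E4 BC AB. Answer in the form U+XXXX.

Offset 0: leading byte 0xE4 = 11100100 → 3-byte char #1 = E4 B8 80.
Offset 3: leading byte 0xE3 = 11100011 → 3-byte char #2 = E3 81 87.
Leading byte 0xE3 = 11100011 matches 1110xxxx → 3-byte sequence.
Byte 1: 0xE3 = 11100011, payload 0011 (4 bits).
Byte 2: 0x81 = 10000001 (10xxxxxx ✓), payload 000001.
Byte 3: 0x87 = 10000111 (10xxxxxx ✓), payload 000111.
Concatenate: 0011000001000111 = 0x3047 (16 bits → U+3047).

U+3047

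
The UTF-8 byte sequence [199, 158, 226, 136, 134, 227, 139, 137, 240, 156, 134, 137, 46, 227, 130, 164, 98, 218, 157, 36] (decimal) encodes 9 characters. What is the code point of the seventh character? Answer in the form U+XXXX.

U+0062

Offset 0: leading byte 0xC7 = 11000111 → 2-byte char #1 = C7 9E.
Offset 2: leading byte 0xE2 = 11100010 → 3-byte char #2 = E2 88 86.
Offset 5: leading byte 0xE3 = 11100011 → 3-byte char #3 = E3 8B 89.
Offset 8: leading byte 0xF0 = 11110000 → 4-byte char #4 = F0 9C 86 89.
Offset 12: leading byte 0x2E = 00101110 → 1-byte char #5 = 2E.
Offset 13: leading byte 0xE3 = 11100011 → 3-byte char #6 = E3 82 A4.
Offset 16: leading byte 0x62 = 01100010 → 1-byte char #7 = 62.
Leading byte 0x62 = 01100010 matches 0xxxxxxx → 1-byte sequence.
Byte 1: 0x62 = 01100010, payload 1100010 (7 bits).
Concatenate: 1100010 = 0x62 (7 bits → U+0062).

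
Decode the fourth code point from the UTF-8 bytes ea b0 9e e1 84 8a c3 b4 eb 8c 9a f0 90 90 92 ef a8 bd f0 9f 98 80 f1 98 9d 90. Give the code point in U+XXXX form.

Offset 0: leading byte 0xEA = 11101010 → 3-byte char #1 = EA B0 9E.
Offset 3: leading byte 0xE1 = 11100001 → 3-byte char #2 = E1 84 8A.
Offset 6: leading byte 0xC3 = 11000011 → 2-byte char #3 = C3 B4.
Offset 8: leading byte 0xEB = 11101011 → 3-byte char #4 = EB 8C 9A.
Leading byte 0xEB = 11101011 matches 1110xxxx → 3-byte sequence.
Byte 1: 0xEB = 11101011, payload 1011 (4 bits).
Byte 2: 0x8C = 10001100 (10xxxxxx ✓), payload 001100.
Byte 3: 0x9A = 10011010 (10xxxxxx ✓), payload 011010.
Concatenate: 1011001100011010 = 0xB31A (16 bits → U+B31A).

U+B31A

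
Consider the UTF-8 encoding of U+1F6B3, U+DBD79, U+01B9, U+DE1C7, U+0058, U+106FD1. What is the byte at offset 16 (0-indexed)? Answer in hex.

U+1F6B3 → 4-byte form F0 9F 9A B3 at offsets 0–3.
U+DBD79 → 4-byte form F3 9B B5 B9 at offsets 4–7.
U+01B9 → 2-byte form C6 B9 at offsets 8–9.
U+DE1C7 → 4-byte form F3 9E 87 87 at offsets 10–13.
U+0058 → 1-byte form 58 at offsets 14–14.
U+106FD1 → 4-byte form F4 86 BF 91 at offsets 15–18.
Offset 16 falls in char 6's range; it's byte 2 of F4 86 BF 91 = 0x86.

0x86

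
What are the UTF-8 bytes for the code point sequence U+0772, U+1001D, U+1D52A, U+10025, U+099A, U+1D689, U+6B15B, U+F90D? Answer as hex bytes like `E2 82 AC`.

U+0772: 2-byte form → DD B2.
U+1001D: 4-byte form → F0 90 80 9D.
U+1D52A: 4-byte form → F0 9D 94 AA.
U+10025: 4-byte form → F0 90 80 A5.
U+099A: 3-byte form → E0 A6 9A.
U+1D689: 4-byte form → F0 9D 9A 89.
U+6B15B: 4-byte form → F1 AB 85 9B.
U+F90D: 3-byte form → EF A4 8D.
Concatenated (28 bytes): DD B2 F0 90 80 9D F0 9D 94 AA F0 90 80 A5 E0 A6 9A F0 9D 9A 89 F1 AB 85 9B EF A4 8D.

DD B2 F0 90 80 9D F0 9D 94 AA F0 90 80 A5 E0 A6 9A F0 9D 9A 89 F1 AB 85 9B EF A4 8D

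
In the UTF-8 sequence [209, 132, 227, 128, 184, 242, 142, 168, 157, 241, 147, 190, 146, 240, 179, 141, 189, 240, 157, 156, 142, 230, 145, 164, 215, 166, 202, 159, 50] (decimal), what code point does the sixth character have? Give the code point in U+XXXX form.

Offset 0: leading byte 0xD1 = 11010001 → 2-byte char #1 = D1 84.
Offset 2: leading byte 0xE3 = 11100011 → 3-byte char #2 = E3 80 B8.
Offset 5: leading byte 0xF2 = 11110010 → 4-byte char #3 = F2 8E A8 9D.
Offset 9: leading byte 0xF1 = 11110001 → 4-byte char #4 = F1 93 BE 92.
Offset 13: leading byte 0xF0 = 11110000 → 4-byte char #5 = F0 B3 8D BD.
Offset 17: leading byte 0xF0 = 11110000 → 4-byte char #6 = F0 9D 9C 8E.
Leading byte 0xF0 = 11110000 matches 11110xxx → 4-byte sequence.
Byte 1: 0xF0 = 11110000, payload 000 (3 bits).
Byte 2: 0x9D = 10011101 (10xxxxxx ✓), payload 011101.
Byte 3: 0x9C = 10011100 (10xxxxxx ✓), payload 011100.
Byte 4: 0x8E = 10001110 (10xxxxxx ✓), payload 001110.
Concatenate: 000011101011100001110 = 0x1D70E (21 bits → U+1D70E).

U+1D70E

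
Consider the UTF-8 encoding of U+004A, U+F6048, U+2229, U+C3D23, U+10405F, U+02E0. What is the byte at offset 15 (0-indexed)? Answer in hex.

0x9F

U+004A → 1-byte form 4A at offsets 0–0.
U+F6048 → 4-byte form F3 B6 81 88 at offsets 1–4.
U+2229 → 3-byte form E2 88 A9 at offsets 5–7.
U+C3D23 → 4-byte form F3 83 B4 A3 at offsets 8–11.
U+10405F → 4-byte form F4 84 81 9F at offsets 12–15.
Offset 15 falls in char 5's range; it's byte 4 of F4 84 81 9F = 0x9F.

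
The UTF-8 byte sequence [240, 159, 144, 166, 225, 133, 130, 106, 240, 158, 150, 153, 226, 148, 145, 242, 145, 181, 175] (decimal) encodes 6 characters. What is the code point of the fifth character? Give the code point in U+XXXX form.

Offset 0: leading byte 0xF0 = 11110000 → 4-byte char #1 = F0 9F 90 A6.
Offset 4: leading byte 0xE1 = 11100001 → 3-byte char #2 = E1 85 82.
Offset 7: leading byte 0x6A = 01101010 → 1-byte char #3 = 6A.
Offset 8: leading byte 0xF0 = 11110000 → 4-byte char #4 = F0 9E 96 99.
Offset 12: leading byte 0xE2 = 11100010 → 3-byte char #5 = E2 94 91.
Leading byte 0xE2 = 11100010 matches 1110xxxx → 3-byte sequence.
Byte 1: 0xE2 = 11100010, payload 0010 (4 bits).
Byte 2: 0x94 = 10010100 (10xxxxxx ✓), payload 010100.
Byte 3: 0x91 = 10010001 (10xxxxxx ✓), payload 010001.
Concatenate: 0010010100010001 = 0x2511 (16 bits → U+2511).

U+2511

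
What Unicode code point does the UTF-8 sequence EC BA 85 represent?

Leading byte 0xEC = 11101100 matches 1110xxxx → 3-byte sequence.
Byte 1: 0xEC = 11101100, payload 1100 (4 bits).
Byte 2: 0xBA = 10111010 (10xxxxxx ✓), payload 111010.
Byte 3: 0x85 = 10000101 (10xxxxxx ✓), payload 000101.
Concatenate: 1100111010000101 = 0xCE85 (16 bits → U+CE85).

U+CE85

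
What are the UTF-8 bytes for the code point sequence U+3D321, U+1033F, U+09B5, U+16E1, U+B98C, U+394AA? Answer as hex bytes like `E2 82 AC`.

F0 BD 8C A1 F0 90 8C BF E0 A6 B5 E1 9B A1 EB A6 8C F0 B9 92 AA

U+3D321: 4-byte form → F0 BD 8C A1.
U+1033F: 4-byte form → F0 90 8C BF.
U+09B5: 3-byte form → E0 A6 B5.
U+16E1: 3-byte form → E1 9B A1.
U+B98C: 3-byte form → EB A6 8C.
U+394AA: 4-byte form → F0 B9 92 AA.
Concatenated (21 bytes): F0 BD 8C A1 F0 90 8C BF E0 A6 B5 E1 9B A1 EB A6 8C F0 B9 92 AA.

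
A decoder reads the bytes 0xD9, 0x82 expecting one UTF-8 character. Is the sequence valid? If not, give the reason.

Leading byte 0xD9 = 11011001 → 2-byte form.
Continuation bytes 0x82=10000010 all match 10xxxxxx.
Decoded value 0x642 is ≥ 0x80 (shortest form) and not a surrogate.

valid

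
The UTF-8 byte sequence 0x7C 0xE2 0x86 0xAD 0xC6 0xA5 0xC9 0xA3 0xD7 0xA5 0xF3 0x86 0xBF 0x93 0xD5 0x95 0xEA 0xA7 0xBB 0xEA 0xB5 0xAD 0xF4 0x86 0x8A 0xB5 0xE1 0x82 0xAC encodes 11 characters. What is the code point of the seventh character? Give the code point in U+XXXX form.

Offset 0: leading byte 0x7C = 01111100 → 1-byte char #1 = 7C.
Offset 1: leading byte 0xE2 = 11100010 → 3-byte char #2 = E2 86 AD.
Offset 4: leading byte 0xC6 = 11000110 → 2-byte char #3 = C6 A5.
Offset 6: leading byte 0xC9 = 11001001 → 2-byte char #4 = C9 A3.
Offset 8: leading byte 0xD7 = 11010111 → 2-byte char #5 = D7 A5.
Offset 10: leading byte 0xF3 = 11110011 → 4-byte char #6 = F3 86 BF 93.
Offset 14: leading byte 0xD5 = 11010101 → 2-byte char #7 = D5 95.
Leading byte 0xD5 = 11010101 matches 110xxxxx → 2-byte sequence.
Byte 1: 0xD5 = 11010101, payload 10101 (5 bits).
Byte 2: 0x95 = 10010101 (10xxxxxx ✓), payload 010101.
Concatenate: 10101010101 = 0x555 (11 bits → U+0555).

U+0555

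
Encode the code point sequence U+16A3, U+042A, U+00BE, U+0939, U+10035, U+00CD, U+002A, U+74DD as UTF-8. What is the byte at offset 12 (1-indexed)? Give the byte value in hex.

0x90

1-indexed offset 12 is 0-indexed offset 11.
U+16A3 → 3-byte form E1 9A A3 at offsets 0–2.
U+042A → 2-byte form D0 AA at offsets 3–4.
U+00BE → 2-byte form C2 BE at offsets 5–6.
U+0939 → 3-byte form E0 A4 B9 at offsets 7–9.
U+10035 → 4-byte form F0 90 80 B5 at offsets 10–13.
Offset 11 falls in char 5's range; it's byte 2 of F0 90 80 B5 = 0x90.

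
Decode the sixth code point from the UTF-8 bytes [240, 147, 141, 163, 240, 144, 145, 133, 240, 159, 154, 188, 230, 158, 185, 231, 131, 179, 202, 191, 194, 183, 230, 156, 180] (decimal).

U+02BF

Offset 0: leading byte 0xF0 = 11110000 → 4-byte char #1 = F0 93 8D A3.
Offset 4: leading byte 0xF0 = 11110000 → 4-byte char #2 = F0 90 91 85.
Offset 8: leading byte 0xF0 = 11110000 → 4-byte char #3 = F0 9F 9A BC.
Offset 12: leading byte 0xE6 = 11100110 → 3-byte char #4 = E6 9E B9.
Offset 15: leading byte 0xE7 = 11100111 → 3-byte char #5 = E7 83 B3.
Offset 18: leading byte 0xCA = 11001010 → 2-byte char #6 = CA BF.
Leading byte 0xCA = 11001010 matches 110xxxxx → 2-byte sequence.
Byte 1: 0xCA = 11001010, payload 01010 (5 bits).
Byte 2: 0xBF = 10111111 (10xxxxxx ✓), payload 111111.
Concatenate: 01010111111 = 0x2BF (11 bits → U+02BF).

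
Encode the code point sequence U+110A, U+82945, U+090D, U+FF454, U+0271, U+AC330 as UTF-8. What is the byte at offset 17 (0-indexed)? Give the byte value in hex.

U+110A → 3-byte form E1 84 8A at offsets 0–2.
U+82945 → 4-byte form F2 82 A5 85 at offsets 3–6.
U+090D → 3-byte form E0 A4 8D at offsets 7–9.
U+FF454 → 4-byte form F3 BF 91 94 at offsets 10–13.
U+0271 → 2-byte form C9 B1 at offsets 14–15.
U+AC330 → 4-byte form F2 AC 8C B0 at offsets 16–19.
Offset 17 falls in char 6's range; it's byte 2 of F2 AC 8C B0 = 0xAC.

0xAC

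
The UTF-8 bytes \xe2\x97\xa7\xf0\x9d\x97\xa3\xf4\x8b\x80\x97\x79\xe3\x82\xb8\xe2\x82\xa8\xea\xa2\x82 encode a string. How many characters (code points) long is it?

Byte at offset 0: 0xE2 = 11100010 → 3-byte char (#1). Advance 3.
Byte at offset 3: 0xF0 = 11110000 → 4-byte char (#2). Advance 4.
Byte at offset 7: 0xF4 = 11110100 → 4-byte char (#3). Advance 4.
Byte at offset 11: 0x79 = 01111001 → 1-byte char (#4). Advance 1.
Byte at offset 12: 0xE3 = 11100011 → 3-byte char (#5). Advance 3.
Byte at offset 15: 0xE2 = 11100010 → 3-byte char (#6). Advance 3.
Byte at offset 18: 0xEA = 11101010 → 3-byte char (#7). Advance 3.
Reached end at offset 21 after 7 code points.

7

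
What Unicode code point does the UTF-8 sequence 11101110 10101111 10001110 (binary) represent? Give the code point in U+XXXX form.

Leading byte 0xEE = 11101110 matches 1110xxxx → 3-byte sequence.
Byte 1: 0xEE = 11101110, payload 1110 (4 bits).
Byte 2: 0xAF = 10101111 (10xxxxxx ✓), payload 101111.
Byte 3: 0x8E = 10001110 (10xxxxxx ✓), payload 001110.
Concatenate: 1110101111001110 = 0xEBCE (16 bits → U+EBCE).

U+EBCE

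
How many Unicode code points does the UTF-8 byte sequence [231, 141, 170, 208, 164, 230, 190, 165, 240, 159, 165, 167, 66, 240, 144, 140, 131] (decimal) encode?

Byte at offset 0: 0xE7 = 11100111 → 3-byte char (#1). Advance 3.
Byte at offset 3: 0xD0 = 11010000 → 2-byte char (#2). Advance 2.
Byte at offset 5: 0xE6 = 11100110 → 3-byte char (#3). Advance 3.
Byte at offset 8: 0xF0 = 11110000 → 4-byte char (#4). Advance 4.
Byte at offset 12: 0x42 = 01000010 → 1-byte char (#5). Advance 1.
Byte at offset 13: 0xF0 = 11110000 → 4-byte char (#6). Advance 4.
Reached end at offset 17 after 6 code points.

6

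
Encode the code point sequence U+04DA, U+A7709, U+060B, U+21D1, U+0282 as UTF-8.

U+04DA: 2-byte form → D3 9A.
U+A7709: 4-byte form → F2 A7 9C 89.
U+060B: 2-byte form → D8 8B.
U+21D1: 3-byte form → E2 87 91.
U+0282: 2-byte form → CA 82.
Concatenated (13 bytes): D3 9A F2 A7 9C 89 D8 8B E2 87 91 CA 82.

D3 9A F2 A7 9C 89 D8 8B E2 87 91 CA 82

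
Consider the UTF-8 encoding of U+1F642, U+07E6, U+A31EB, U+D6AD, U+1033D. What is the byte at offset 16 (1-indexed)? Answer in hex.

0x8C

1-indexed offset 16 is 0-indexed offset 15.
U+1F642 → 4-byte form F0 9F 99 82 at offsets 0–3.
U+07E6 → 2-byte form DF A6 at offsets 4–5.
U+A31EB → 4-byte form F2 A3 87 AB at offsets 6–9.
U+D6AD → 3-byte form ED 9A AD at offsets 10–12.
U+1033D → 4-byte form F0 90 8C BD at offsets 13–16.
Offset 15 falls in char 5's range; it's byte 3 of F0 90 8C BD = 0x8C.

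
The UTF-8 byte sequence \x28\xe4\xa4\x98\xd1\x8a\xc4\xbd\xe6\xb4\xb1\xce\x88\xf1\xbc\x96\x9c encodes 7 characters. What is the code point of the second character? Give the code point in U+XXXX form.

Offset 0: leading byte 0x28 = 00101000 → 1-byte char #1 = 28.
Offset 1: leading byte 0xE4 = 11100100 → 3-byte char #2 = E4 A4 98.
Leading byte 0xE4 = 11100100 matches 1110xxxx → 3-byte sequence.
Byte 1: 0xE4 = 11100100, payload 0100 (4 bits).
Byte 2: 0xA4 = 10100100 (10xxxxxx ✓), payload 100100.
Byte 3: 0x98 = 10011000 (10xxxxxx ✓), payload 011000.
Concatenate: 0100100100011000 = 0x4918 (16 bits → U+4918).

U+4918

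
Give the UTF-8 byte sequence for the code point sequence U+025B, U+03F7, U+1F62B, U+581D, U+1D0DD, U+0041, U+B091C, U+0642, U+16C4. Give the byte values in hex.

C9 9B CF B7 F0 9F 98 AB E5 A0 9D F0 9D 83 9D 41 F2 B0 A4 9C D9 82 E1 9B 84

U+025B: 2-byte form → C9 9B.
U+03F7: 2-byte form → CF B7.
U+1F62B: 4-byte form → F0 9F 98 AB.
U+581D: 3-byte form → E5 A0 9D.
U+1D0DD: 4-byte form → F0 9D 83 9D.
U+0041: 1-byte form → 41.
U+B091C: 4-byte form → F2 B0 A4 9C.
U+0642: 2-byte form → D9 82.
U+16C4: 3-byte form → E1 9B 84.
Concatenated (25 bytes): C9 9B CF B7 F0 9F 98 AB E5 A0 9D F0 9D 83 9D 41 F2 B0 A4 9C D9 82 E1 9B 84.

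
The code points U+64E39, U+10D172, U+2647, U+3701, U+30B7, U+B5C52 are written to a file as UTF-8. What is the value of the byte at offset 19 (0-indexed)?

U+64E39 → 4-byte form F1 A4 B8 B9 at offsets 0–3.
U+10D172 → 4-byte form F4 8D 85 B2 at offsets 4–7.
U+2647 → 3-byte form E2 99 87 at offsets 8–10.
U+3701 → 3-byte form E3 9C 81 at offsets 11–13.
U+30B7 → 3-byte form E3 82 B7 at offsets 14–16.
U+B5C52 → 4-byte form F2 B5 B1 92 at offsets 17–20.
Offset 19 falls in char 6's range; it's byte 3 of F2 B5 B1 92 = 0xB1.

0xB1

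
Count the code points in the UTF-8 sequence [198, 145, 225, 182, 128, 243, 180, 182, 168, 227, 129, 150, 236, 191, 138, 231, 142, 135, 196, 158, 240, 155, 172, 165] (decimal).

8

Byte at offset 0: 0xC6 = 11000110 → 2-byte char (#1). Advance 2.
Byte at offset 2: 0xE1 = 11100001 → 3-byte char (#2). Advance 3.
Byte at offset 5: 0xF3 = 11110011 → 4-byte char (#3). Advance 4.
Byte at offset 9: 0xE3 = 11100011 → 3-byte char (#4). Advance 3.
Byte at offset 12: 0xEC = 11101100 → 3-byte char (#5). Advance 3.
Byte at offset 15: 0xE7 = 11100111 → 3-byte char (#6). Advance 3.
Byte at offset 18: 0xC4 = 11000100 → 2-byte char (#7). Advance 2.
Byte at offset 20: 0xF0 = 11110000 → 4-byte char (#8). Advance 4.
Reached end at offset 24 after 8 code points.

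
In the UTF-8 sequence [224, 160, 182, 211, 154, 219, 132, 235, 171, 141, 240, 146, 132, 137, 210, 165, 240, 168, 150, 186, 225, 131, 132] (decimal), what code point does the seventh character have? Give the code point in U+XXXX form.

Offset 0: leading byte 0xE0 = 11100000 → 3-byte char #1 = E0 A0 B6.
Offset 3: leading byte 0xD3 = 11010011 → 2-byte char #2 = D3 9A.
Offset 5: leading byte 0xDB = 11011011 → 2-byte char #3 = DB 84.
Offset 7: leading byte 0xEB = 11101011 → 3-byte char #4 = EB AB 8D.
Offset 10: leading byte 0xF0 = 11110000 → 4-byte char #5 = F0 92 84 89.
Offset 14: leading byte 0xD2 = 11010010 → 2-byte char #6 = D2 A5.
Offset 16: leading byte 0xF0 = 11110000 → 4-byte char #7 = F0 A8 96 BA.
Leading byte 0xF0 = 11110000 matches 11110xxx → 4-byte sequence.
Byte 1: 0xF0 = 11110000, payload 000 (3 bits).
Byte 2: 0xA8 = 10101000 (10xxxxxx ✓), payload 101000.
Byte 3: 0x96 = 10010110 (10xxxxxx ✓), payload 010110.
Byte 4: 0xBA = 10111010 (10xxxxxx ✓), payload 111010.
Concatenate: 000101000010110111010 = 0x285BA (21 bits → U+285BA).

U+285BA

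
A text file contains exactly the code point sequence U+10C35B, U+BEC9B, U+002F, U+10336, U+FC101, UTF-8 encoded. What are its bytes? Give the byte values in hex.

U+10C35B: 4-byte form → F4 8C 8D 9B.
U+BEC9B: 4-byte form → F2 BE B2 9B.
U+002F: 1-byte form → 2F.
U+10336: 4-byte form → F0 90 8C B6.
U+FC101: 4-byte form → F3 BC 84 81.
Concatenated (17 bytes): F4 8C 8D 9B F2 BE B2 9B 2F F0 90 8C B6 F3 BC 84 81.

F4 8C 8D 9B F2 BE B2 9B 2F F0 90 8C B6 F3 BC 84 81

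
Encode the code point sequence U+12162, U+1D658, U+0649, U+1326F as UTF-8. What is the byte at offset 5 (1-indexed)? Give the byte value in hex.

0xF0

1-indexed offset 5 is 0-indexed offset 4.
U+12162 → 4-byte form F0 92 85 A2 at offsets 0–3.
U+1D658 → 4-byte form F0 9D 99 98 at offsets 4–7.
Offset 4 falls in char 2's range; it's byte 1 of F0 9D 99 98 = 0xF0.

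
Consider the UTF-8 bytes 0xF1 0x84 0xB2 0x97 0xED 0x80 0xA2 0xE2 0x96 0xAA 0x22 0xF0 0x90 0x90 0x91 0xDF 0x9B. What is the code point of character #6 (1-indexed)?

U+07DB

Offset 0: leading byte 0xF1 = 11110001 → 4-byte char #1 = F1 84 B2 97.
Offset 4: leading byte 0xED = 11101101 → 3-byte char #2 = ED 80 A2.
Offset 7: leading byte 0xE2 = 11100010 → 3-byte char #3 = E2 96 AA.
Offset 10: leading byte 0x22 = 00100010 → 1-byte char #4 = 22.
Offset 11: leading byte 0xF0 = 11110000 → 4-byte char #5 = F0 90 90 91.
Offset 15: leading byte 0xDF = 11011111 → 2-byte char #6 = DF 9B.
Leading byte 0xDF = 11011111 matches 110xxxxx → 2-byte sequence.
Byte 1: 0xDF = 11011111, payload 11111 (5 bits).
Byte 2: 0x9B = 10011011 (10xxxxxx ✓), payload 011011.
Concatenate: 11111011011 = 0x7DB (11 bits → U+07DB).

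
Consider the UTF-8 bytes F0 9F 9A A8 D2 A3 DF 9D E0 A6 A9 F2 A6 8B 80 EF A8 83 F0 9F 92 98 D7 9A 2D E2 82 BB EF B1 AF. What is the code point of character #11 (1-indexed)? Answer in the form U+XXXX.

U+FC6F

Offset 0: leading byte 0xF0 = 11110000 → 4-byte char #1 = F0 9F 9A A8.
Offset 4: leading byte 0xD2 = 11010010 → 2-byte char #2 = D2 A3.
Offset 6: leading byte 0xDF = 11011111 → 2-byte char #3 = DF 9D.
Offset 8: leading byte 0xE0 = 11100000 → 3-byte char #4 = E0 A6 A9.
Offset 11: leading byte 0xF2 = 11110010 → 4-byte char #5 = F2 A6 8B 80.
Offset 15: leading byte 0xEF = 11101111 → 3-byte char #6 = EF A8 83.
Offset 18: leading byte 0xF0 = 11110000 → 4-byte char #7 = F0 9F 92 98.
Offset 22: leading byte 0xD7 = 11010111 → 2-byte char #8 = D7 9A.
Offset 24: leading byte 0x2D = 00101101 → 1-byte char #9 = 2D.
Offset 25: leading byte 0xE2 = 11100010 → 3-byte char #10 = E2 82 BB.
Offset 28: leading byte 0xEF = 11101111 → 3-byte char #11 = EF B1 AF.
Leading byte 0xEF = 11101111 matches 1110xxxx → 3-byte sequence.
Byte 1: 0xEF = 11101111, payload 1111 (4 bits).
Byte 2: 0xB1 = 10110001 (10xxxxxx ✓), payload 110001.
Byte 3: 0xAF = 10101111 (10xxxxxx ✓), payload 101111.
Concatenate: 1111110001101111 = 0xFC6F (16 bits → U+FC6F).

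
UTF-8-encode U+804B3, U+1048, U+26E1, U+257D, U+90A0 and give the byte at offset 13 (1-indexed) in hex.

1-indexed offset 13 is 0-indexed offset 12.
U+804B3 → 4-byte form F2 80 92 B3 at offsets 0–3.
U+1048 → 3-byte form E1 81 88 at offsets 4–6.
U+26E1 → 3-byte form E2 9B A1 at offsets 7–9.
U+257D → 3-byte form E2 95 BD at offsets 10–12.
Offset 12 falls in char 4's range; it's byte 3 of E2 95 BD = 0xBD.

0xBD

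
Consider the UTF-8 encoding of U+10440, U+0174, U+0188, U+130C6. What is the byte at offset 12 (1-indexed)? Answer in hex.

0x86

1-indexed offset 12 is 0-indexed offset 11.
U+10440 → 4-byte form F0 90 91 80 at offsets 0–3.
U+0174 → 2-byte form C5 B4 at offsets 4–5.
U+0188 → 2-byte form C6 88 at offsets 6–7.
U+130C6 → 4-byte form F0 93 83 86 at offsets 8–11.
Offset 11 falls in char 4's range; it's byte 4 of F0 93 83 86 = 0x86.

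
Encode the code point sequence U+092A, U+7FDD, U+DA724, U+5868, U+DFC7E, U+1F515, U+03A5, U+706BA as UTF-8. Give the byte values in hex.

E0 A4 AA E7 BF 9D F3 9A 9C A4 E5 A1 A8 F3 9F B1 BE F0 9F 94 95 CE A5 F1 B0 9A BA

U+092A: 3-byte form → E0 A4 AA.
U+7FDD: 3-byte form → E7 BF 9D.
U+DA724: 4-byte form → F3 9A 9C A4.
U+5868: 3-byte form → E5 A1 A8.
U+DFC7E: 4-byte form → F3 9F B1 BE.
U+1F515: 4-byte form → F0 9F 94 95.
U+03A5: 2-byte form → CE A5.
U+706BA: 4-byte form → F1 B0 9A BA.
Concatenated (27 bytes): E0 A4 AA E7 BF 9D F3 9A 9C A4 E5 A1 A8 F3 9F B1 BE F0 9F 94 95 CE A5 F1 B0 9A BA.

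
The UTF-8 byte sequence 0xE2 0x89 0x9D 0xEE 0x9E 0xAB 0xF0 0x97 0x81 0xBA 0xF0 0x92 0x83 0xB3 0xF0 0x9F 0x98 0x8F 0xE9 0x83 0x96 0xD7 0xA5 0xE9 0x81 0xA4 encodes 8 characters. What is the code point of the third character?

Offset 0: leading byte 0xE2 = 11100010 → 3-byte char #1 = E2 89 9D.
Offset 3: leading byte 0xEE = 11101110 → 3-byte char #2 = EE 9E AB.
Offset 6: leading byte 0xF0 = 11110000 → 4-byte char #3 = F0 97 81 BA.
Leading byte 0xF0 = 11110000 matches 11110xxx → 4-byte sequence.
Byte 1: 0xF0 = 11110000, payload 000 (3 bits).
Byte 2: 0x97 = 10010111 (10xxxxxx ✓), payload 010111.
Byte 3: 0x81 = 10000001 (10xxxxxx ✓), payload 000001.
Byte 4: 0xBA = 10111010 (10xxxxxx ✓), payload 111010.
Concatenate: 000010111000001111010 = 0x1707A (21 bits → U+1707A).

U+1707A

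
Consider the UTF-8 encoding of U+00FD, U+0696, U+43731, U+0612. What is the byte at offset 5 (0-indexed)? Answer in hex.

0x83

U+00FD → 2-byte form C3 BD at offsets 0–1.
U+0696 → 2-byte form DA 96 at offsets 2–3.
U+43731 → 4-byte form F1 83 9C B1 at offsets 4–7.
Offset 5 falls in char 3's range; it's byte 2 of F1 83 9C B1 = 0x83.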